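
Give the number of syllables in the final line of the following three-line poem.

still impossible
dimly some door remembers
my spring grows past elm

5

The final line: my (1), spring (1), grows (1), past (1), elm (1) → 5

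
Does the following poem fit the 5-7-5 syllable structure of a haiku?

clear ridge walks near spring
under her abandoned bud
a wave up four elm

Yes

Line 1: clear (1), ridge (1), walks (1), near (1), spring (1) → 5 ✓
Line 2: under (2), her (1), abandoned (3), bud (1) → 7 ✓
Line 3: a (1), wave (1), up (1), four (1), elm (1) → 5 ✓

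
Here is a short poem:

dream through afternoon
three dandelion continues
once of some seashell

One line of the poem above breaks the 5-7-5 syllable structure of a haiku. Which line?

Line 1: dream (1), through (1), afternoon (3) → 5 ✓
Line 2: three (1), dandelion (4), continues (3) → 8 (expected 7)
Line 3: once (1), of (1), some (1), seashell (2) → 5 ✓

The second line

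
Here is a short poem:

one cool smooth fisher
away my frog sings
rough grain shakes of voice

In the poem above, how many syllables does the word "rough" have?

1

"rough" has 1 syllable.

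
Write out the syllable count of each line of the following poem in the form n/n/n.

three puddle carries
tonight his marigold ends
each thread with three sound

Line 1: three(1) + puddle(2) + carries(2) = 5
Line 2: tonight(2) + his(1) + marigold(3) + ends(1) = 7
Line 3: each(1) + thread(1) + with(1) + three(1) + sound(1) = 5

5/7/5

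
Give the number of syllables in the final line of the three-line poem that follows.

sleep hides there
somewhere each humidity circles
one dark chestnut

4

The final line: "one dark chestnut": 1+1+2 = 4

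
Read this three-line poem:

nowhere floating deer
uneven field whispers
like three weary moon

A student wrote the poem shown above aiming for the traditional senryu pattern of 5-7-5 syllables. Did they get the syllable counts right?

No

Line 1: nowhere (2), floating (2), deer (1) → 5 ✓
Line 2: uneven (3), field (1), whispers (2) → 6 (expected 7)
Line 3: like (1), three (1), weary (2), moon (1) → 5 ✓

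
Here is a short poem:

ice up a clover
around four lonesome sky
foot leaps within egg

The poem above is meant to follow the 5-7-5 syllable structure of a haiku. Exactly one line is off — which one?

Line 1: "ice up a clover": 1+1+1+2 = 5 ✓
Line 2: "around four lonesome sky": 2+1+2+1 = 6 (expected 7)
Line 3: "foot leaps within egg": 1+1+2+1 = 5 ✓

Line 2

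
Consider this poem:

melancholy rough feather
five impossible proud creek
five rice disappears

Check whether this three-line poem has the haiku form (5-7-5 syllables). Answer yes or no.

Line 1: melancholy(4) + rough(1) + feather(2) = 7 (expected 5)
Line 2: five(1) + impossible(4) + proud(1) + creek(1) = 7 ✓
Line 3: five(1) + rice(1) + disappears(3) = 5 ✓

No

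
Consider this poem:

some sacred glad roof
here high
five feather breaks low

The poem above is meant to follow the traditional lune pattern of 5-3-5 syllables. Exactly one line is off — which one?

Line 1: some(1) + sacred(2) + glad(1) + roof(1) = 5 ✓
Line 2: here(1) + high(1) = 2 (expected 3)
Line 3: five(1) + feather(2) + breaks(1) + low(1) = 5 ✓

Line 2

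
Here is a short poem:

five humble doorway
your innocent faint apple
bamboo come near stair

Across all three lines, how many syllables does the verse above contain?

Line 1: five (1), humble (2), doorway (2) → 5
Line 2: your (1), innocent (3), faint (1), apple (2) → 7
Line 3: bamboo (2), come (1), near (1), stair (1) → 5
Total: 5 + 7 + 5 = 17

17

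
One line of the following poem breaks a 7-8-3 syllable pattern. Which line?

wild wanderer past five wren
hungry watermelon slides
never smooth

Line 1: wild(1) + wanderer(3) + past(1) + five(1) + wren(1) = 7 ✓
Line 2: hungry(2) + watermelon(4) + slides(1) = 7 (expected 8)
Line 3: never(2) + smooth(1) = 3 ✓

The second line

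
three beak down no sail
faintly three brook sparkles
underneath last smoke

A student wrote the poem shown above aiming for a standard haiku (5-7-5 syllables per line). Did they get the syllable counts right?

No

Line 1: three(1) + beak(1) + down(1) + no(1) + sail(1) = 5 ✓
Line 2: faintly(2) + three(1) + brook(1) + sparkles(2) = 6 (expected 7)
Line 3: underneath(3) + last(1) + smoke(1) = 5 ✓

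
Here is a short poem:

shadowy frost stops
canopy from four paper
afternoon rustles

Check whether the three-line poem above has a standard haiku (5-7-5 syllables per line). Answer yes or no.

Yes

Line 1: shadowy (3), frost (1), stops (1) → 5 ✓
Line 2: canopy (3), from (1), four (1), paper (2) → 7 ✓
Line 3: afternoon (3), rustles (2) → 5 ✓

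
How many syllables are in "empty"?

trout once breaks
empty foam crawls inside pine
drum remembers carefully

2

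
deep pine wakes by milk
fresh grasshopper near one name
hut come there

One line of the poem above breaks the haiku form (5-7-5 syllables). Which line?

Line 1: deep(1) + pine(1) + wakes(1) + by(1) + milk(1) = 5 ✓
Line 2: fresh(1) + grasshopper(3) + near(1) + one(1) + name(1) = 7 ✓
Line 3: hut(1) + come(1) + there(1) = 3 (expected 5)

The third line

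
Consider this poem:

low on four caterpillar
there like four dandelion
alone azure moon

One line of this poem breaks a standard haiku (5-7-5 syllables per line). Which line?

Line 1: "low on four caterpillar": 1+1+1+4 = 7 (expected 5)
Line 2: "there like four dandelion": 1+1+1+4 = 7 ✓
Line 3: "alone azure moon": 2+2+1 = 5 ✓

Line 1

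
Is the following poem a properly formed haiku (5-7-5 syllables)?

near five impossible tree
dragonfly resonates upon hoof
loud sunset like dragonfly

No

Line 1: "near five impossible tree": 1+1+4+1 = 7 (expected 5)
Line 2: "dragonfly resonates upon hoof": 3+3+2+1 = 9 (expected 7)
Line 3: "loud sunset like dragonfly": 1+2+1+3 = 7 (expected 5)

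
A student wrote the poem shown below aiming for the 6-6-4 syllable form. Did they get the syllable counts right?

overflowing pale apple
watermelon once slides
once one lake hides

No

Line 1: overflowing(4) + pale(1) + apple(2) = 7 (expected 6)
Line 2: watermelon(4) + once(1) + slides(1) = 6 ✓
Line 3: once(1) + one(1) + lake(1) + hides(1) = 4 ✓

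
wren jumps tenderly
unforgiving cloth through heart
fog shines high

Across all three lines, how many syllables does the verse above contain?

Line 1: wren(1) + jumps(1) + tenderly(3) = 5
Line 2: unforgiving(4) + cloth(1) + through(1) + heart(1) = 7
Line 3: fog(1) + shines(1) + high(1) = 3
Total: 5 + 7 + 3 = 15

15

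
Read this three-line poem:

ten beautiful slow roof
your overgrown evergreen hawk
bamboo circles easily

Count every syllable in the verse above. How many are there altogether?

Line 1: "ten beautiful slow roof": 1+3+1+1 = 6
Line 2: "your overgrown evergreen hawk": 1+3+3+1 = 8
Line 3: "bamboo circles easily": 2+2+3 = 7
Total: 6 + 8 + 7 = 21

21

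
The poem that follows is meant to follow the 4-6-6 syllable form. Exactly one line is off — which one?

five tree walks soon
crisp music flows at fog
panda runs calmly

The third line

Line 1: five (1), tree (1), walks (1), soon (1) → 4 ✓
Line 2: crisp (1), music (2), flows (1), at (1), fog (1) → 6 ✓
Line 3: panda (2), runs (1), calmly (2) → 5 (expected 6)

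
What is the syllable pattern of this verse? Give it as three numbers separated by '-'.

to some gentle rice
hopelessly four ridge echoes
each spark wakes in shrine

Line 1: to(1) + some(1) + gentle(2) + rice(1) = 5
Line 2: hopelessly(3) + four(1) + ridge(1) + echoes(2) = 7
Line 3: each(1) + spark(1) + wakes(1) + in(1) + shrine(1) = 5

5-7-5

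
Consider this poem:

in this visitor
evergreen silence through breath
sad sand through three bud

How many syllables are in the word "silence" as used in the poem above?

2

"silence" has 2 syllables.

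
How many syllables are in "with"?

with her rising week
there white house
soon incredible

1

"with" has 1 syllable.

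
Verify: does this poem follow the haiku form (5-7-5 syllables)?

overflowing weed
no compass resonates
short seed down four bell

No

Line 1: overflowing(4) + weed(1) = 5 ✓
Line 2: no(1) + compass(2) + resonates(3) = 6 (expected 7)
Line 3: short(1) + seed(1) + down(1) + four(1) + bell(1) = 5 ✓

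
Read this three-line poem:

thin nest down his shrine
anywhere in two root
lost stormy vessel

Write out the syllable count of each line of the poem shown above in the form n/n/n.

5/6/5

Line 1: thin(1) + nest(1) + down(1) + his(1) + shrine(1) = 5
Line 2: anywhere(3) + in(1) + two(1) + root(1) = 6
Line 3: lost(1) + stormy(2) + vessel(2) = 5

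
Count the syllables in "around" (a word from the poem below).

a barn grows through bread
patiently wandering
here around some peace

2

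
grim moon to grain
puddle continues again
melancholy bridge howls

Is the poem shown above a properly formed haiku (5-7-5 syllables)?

No

Line 1: grim (1), moon (1), to (1), grain (1) → 4 (expected 5)
Line 2: puddle (2), continues (3), again (2) → 7 ✓
Line 3: melancholy (4), bridge (1), howls (1) → 6 (expected 5)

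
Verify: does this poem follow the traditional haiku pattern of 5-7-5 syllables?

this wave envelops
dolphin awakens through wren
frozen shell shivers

Yes

Line 1: "this wave envelops": 1+1+3 = 5 ✓
Line 2: "dolphin awakens through wren": 2+3+1+1 = 7 ✓
Line 3: "frozen shell shivers": 2+1+2 = 5 ✓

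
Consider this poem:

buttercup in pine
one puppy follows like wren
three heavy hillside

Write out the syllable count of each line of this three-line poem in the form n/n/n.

Line 1: buttercup(3) + in(1) + pine(1) = 5
Line 2: one(1) + puppy(2) + follows(2) + like(1) + wren(1) = 7
Line 3: three(1) + heavy(2) + hillside(2) = 5

5/7/5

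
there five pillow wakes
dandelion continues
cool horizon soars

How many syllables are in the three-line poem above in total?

17

Line 1: there (1), five (1), pillow (2), wakes (1) → 5
Line 2: dandelion (4), continues (3) → 7
Line 3: cool (1), horizon (3), soars (1) → 5
Total: 5 + 7 + 5 = 17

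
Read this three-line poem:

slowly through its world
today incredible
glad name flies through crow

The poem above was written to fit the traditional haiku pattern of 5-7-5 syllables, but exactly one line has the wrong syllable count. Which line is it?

The second line

Line 1: slowly(2) + through(1) + its(1) + world(1) = 5 ✓
Line 2: today(2) + incredible(4) = 6 (expected 7)
Line 3: glad(1) + name(1) + flies(1) + through(1) + crow(1) = 5 ✓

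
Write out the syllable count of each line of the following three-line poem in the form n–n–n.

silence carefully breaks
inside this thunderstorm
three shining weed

6–6–4

Line 1: "silence carefully breaks": 2+3+1 = 6
Line 2: "inside this thunderstorm": 2+1+3 = 6
Line 3: "three shining weed": 1+2+1 = 4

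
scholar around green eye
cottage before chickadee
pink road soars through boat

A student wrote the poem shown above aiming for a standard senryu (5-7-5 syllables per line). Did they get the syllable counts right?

No

Line 1: "scholar around green eye": 2+2+1+1 = 6 (expected 5)
Line 2: "cottage before chickadee": 2+2+3 = 7 ✓
Line 3: "pink road soars through boat": 1+1+1+1+1 = 5 ✓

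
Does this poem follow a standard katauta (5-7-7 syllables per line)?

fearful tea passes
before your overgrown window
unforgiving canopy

No

Line 1: "fearful tea passes": 2+1+2 = 5 ✓
Line 2: "before your overgrown window": 2+1+3+2 = 8 (expected 7)
Line 3: "unforgiving canopy": 4+3 = 7 ✓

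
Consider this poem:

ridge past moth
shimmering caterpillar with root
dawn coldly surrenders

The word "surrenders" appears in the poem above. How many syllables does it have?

3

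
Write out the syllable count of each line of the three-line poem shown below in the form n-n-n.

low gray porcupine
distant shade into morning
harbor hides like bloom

5-7-5

Line 1: low (1), gray (1), porcupine (3) → 5
Line 2: distant (2), shade (1), into (2), morning (2) → 7
Line 3: harbor (2), hides (1), like (1), bloom (1) → 5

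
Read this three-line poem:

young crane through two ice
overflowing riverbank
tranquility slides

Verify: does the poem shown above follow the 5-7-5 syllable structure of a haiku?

Yes

Line 1: young (1), crane (1), through (1), two (1), ice (1) → 5 ✓
Line 2: overflowing (4), riverbank (3) → 7 ✓
Line 3: tranquility (4), slides (1) → 5 ✓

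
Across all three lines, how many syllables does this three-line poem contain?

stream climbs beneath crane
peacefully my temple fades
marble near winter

Line 1: stream (1), climbs (1), beneath (2), crane (1) → 5
Line 2: peacefully (3), my (1), temple (2), fades (1) → 7
Line 3: marble (2), near (1), winter (2) → 5
Total: 5 + 7 + 5 = 17

17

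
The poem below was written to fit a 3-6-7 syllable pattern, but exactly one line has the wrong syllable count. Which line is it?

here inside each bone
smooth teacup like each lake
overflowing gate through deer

The first line

Line 1: here (1), inside (2), each (1), bone (1) → 5 (expected 3)
Line 2: smooth (1), teacup (2), like (1), each (1), lake (1) → 6 ✓
Line 3: overflowing (4), gate (1), through (1), deer (1) → 7 ✓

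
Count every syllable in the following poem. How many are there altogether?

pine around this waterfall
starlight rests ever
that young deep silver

Line 1: pine(1) + around(2) + this(1) + waterfall(3) = 7
Line 2: starlight(2) + rests(1) + ever(2) = 5
Line 3: that(1) + young(1) + deep(1) + silver(2) = 5
Total: 7 + 5 + 5 = 17

17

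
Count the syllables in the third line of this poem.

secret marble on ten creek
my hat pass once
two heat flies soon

The third line: two (1), heat (1), flies (1), soon (1) → 4

4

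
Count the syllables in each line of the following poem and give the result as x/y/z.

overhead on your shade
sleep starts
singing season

Line 1: "overhead on your shade": 3+1+1+1 = 6
Line 2: "sleep starts": 1+1 = 2
Line 3: "singing season": 2+2 = 4

6/2/4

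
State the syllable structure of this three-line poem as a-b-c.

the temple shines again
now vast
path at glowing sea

Line 1: the (1), temple (2), shines (1), again (2) → 6
Line 2: now (1), vast (1) → 2
Line 3: path (1), at (1), glowing (2), sea (1) → 5

6-2-5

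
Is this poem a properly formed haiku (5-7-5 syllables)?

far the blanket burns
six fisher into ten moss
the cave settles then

Line 1: far(1) + the(1) + blanket(2) + burns(1) = 5 ✓
Line 2: six(1) + fisher(2) + into(2) + ten(1) + moss(1) = 7 ✓
Line 3: the(1) + cave(1) + settles(2) + then(1) = 5 ✓

Yes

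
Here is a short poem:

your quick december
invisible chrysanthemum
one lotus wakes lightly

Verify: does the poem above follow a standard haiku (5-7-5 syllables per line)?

No

Line 1: your (1), quick (1), december (3) → 5 ✓
Line 2: invisible (4), chrysanthemum (4) → 8 (expected 7)
Line 3: one (1), lotus (2), wakes (1), lightly (2) → 6 (expected 5)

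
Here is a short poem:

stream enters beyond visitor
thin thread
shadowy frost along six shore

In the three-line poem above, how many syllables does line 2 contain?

2

Line 2: thin (1), thread (1) → 2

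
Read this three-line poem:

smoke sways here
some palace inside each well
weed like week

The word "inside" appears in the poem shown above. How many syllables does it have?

2

"inside" has 2 syllables.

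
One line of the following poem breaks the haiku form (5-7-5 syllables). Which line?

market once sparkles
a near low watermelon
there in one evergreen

Line 1: market(2) + once(1) + sparkles(2) = 5 ✓
Line 2: a(1) + near(1) + low(1) + watermelon(4) = 7 ✓
Line 3: there(1) + in(1) + one(1) + evergreen(3) = 6 (expected 5)

Line 3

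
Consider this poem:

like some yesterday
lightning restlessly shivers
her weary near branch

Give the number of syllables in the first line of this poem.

The first line: like(1) + some(1) + yesterday(3) = 5

5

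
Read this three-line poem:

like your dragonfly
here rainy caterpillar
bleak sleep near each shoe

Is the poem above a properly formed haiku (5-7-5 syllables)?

Yes

Line 1: like(1) + your(1) + dragonfly(3) = 5 ✓
Line 2: here(1) + rainy(2) + caterpillar(4) = 7 ✓
Line 3: bleak(1) + sleep(1) + near(1) + each(1) + shoe(1) = 5 ✓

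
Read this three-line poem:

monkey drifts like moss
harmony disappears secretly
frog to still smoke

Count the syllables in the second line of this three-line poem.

9

The second line: harmony (3), disappears (3), secretly (3) → 9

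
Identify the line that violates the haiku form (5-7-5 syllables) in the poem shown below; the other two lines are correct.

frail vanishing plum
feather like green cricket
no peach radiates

Line 2

Line 1: frail(1) + vanishing(3) + plum(1) = 5 ✓
Line 2: feather(2) + like(1) + green(1) + cricket(2) = 6 (expected 7)
Line 3: no(1) + peach(1) + radiates(3) = 5 ✓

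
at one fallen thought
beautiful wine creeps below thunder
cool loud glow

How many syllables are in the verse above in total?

17

Line 1: "at one fallen thought": 1+1+2+1 = 5
Line 2: "beautiful wine creeps below thunder": 3+1+1+2+2 = 9
Line 3: "cool loud glow": 1+1+1 = 3
Total: 5 + 9 + 3 = 17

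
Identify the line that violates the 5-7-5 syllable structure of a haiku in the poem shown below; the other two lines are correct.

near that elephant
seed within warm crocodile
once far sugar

The third line

Line 1: near(1) + that(1) + elephant(3) = 5 ✓
Line 2: seed(1) + within(2) + warm(1) + crocodile(3) = 7 ✓
Line 3: once(1) + far(1) + sugar(2) = 4 (expected 5)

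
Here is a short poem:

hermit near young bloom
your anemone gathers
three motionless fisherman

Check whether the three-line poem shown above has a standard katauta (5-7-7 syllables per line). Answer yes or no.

Line 1: "hermit near young bloom": 2+1+1+1 = 5 ✓
Line 2: "your anemone gathers": 1+4+2 = 7 ✓
Line 3: "three motionless fisherman": 1+3+3 = 7 ✓

Yes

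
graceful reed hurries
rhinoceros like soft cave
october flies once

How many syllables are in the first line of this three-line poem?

The first line: graceful (2), reed (1), hurries (2) → 5

5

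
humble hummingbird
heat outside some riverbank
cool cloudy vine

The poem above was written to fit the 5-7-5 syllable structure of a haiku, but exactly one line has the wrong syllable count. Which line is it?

The third line

Line 1: "humble hummingbird": 2+3 = 5 ✓
Line 2: "heat outside some riverbank": 1+2+1+3 = 7 ✓
Line 3: "cool cloudy vine": 1+2+1 = 4 (expected 5)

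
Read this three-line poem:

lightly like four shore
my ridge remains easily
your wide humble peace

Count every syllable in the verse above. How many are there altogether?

Line 1: "lightly like four shore": 2+1+1+1 = 5
Line 2: "my ridge remains easily": 1+1+2+3 = 7
Line 3: "your wide humble peace": 1+1+2+1 = 5
Total: 5 + 7 + 5 = 17

17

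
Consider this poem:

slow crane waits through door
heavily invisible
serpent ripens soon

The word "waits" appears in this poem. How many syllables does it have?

1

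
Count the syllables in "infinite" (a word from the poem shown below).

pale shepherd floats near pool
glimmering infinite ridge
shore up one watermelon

3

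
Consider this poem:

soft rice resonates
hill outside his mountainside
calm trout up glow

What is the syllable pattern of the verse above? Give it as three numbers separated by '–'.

5–7–4

Line 1: "soft rice resonates": 1+1+3 = 5
Line 2: "hill outside his mountainside": 1+2+1+3 = 7
Line 3: "calm trout up glow": 1+1+1+1 = 4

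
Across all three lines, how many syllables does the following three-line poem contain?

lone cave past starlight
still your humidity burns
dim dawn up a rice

17

Line 1: lone (1), cave (1), past (1), starlight (2) → 5
Line 2: still (1), your (1), humidity (4), burns (1) → 7
Line 3: dim (1), dawn (1), up (1), a (1), rice (1) → 5
Total: 5 + 7 + 5 = 17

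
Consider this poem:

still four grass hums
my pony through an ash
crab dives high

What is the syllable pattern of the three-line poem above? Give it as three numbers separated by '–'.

Line 1: still(1) + four(1) + grass(1) + hums(1) = 4
Line 2: my(1) + pony(2) + through(1) + an(1) + ash(1) = 6
Line 3: crab(1) + dives(1) + high(1) = 3

4–6–3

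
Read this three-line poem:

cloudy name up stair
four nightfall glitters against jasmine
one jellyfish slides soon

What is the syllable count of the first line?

5

The first line: "cloudy name up stair": 2+1+1+1 = 5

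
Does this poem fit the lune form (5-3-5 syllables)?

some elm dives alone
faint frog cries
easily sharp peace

Line 1: "some elm dives alone": 1+1+1+2 = 5 ✓
Line 2: "faint frog cries": 1+1+1 = 3 ✓
Line 3: "easily sharp peace": 3+1+1 = 5 ✓

Yes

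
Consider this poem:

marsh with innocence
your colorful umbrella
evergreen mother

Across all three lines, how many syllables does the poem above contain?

17

Line 1: marsh (1), with (1), innocence (3) → 5
Line 2: your (1), colorful (3), umbrella (3) → 7
Line 3: evergreen (3), mother (2) → 5
Total: 5 + 7 + 5 = 17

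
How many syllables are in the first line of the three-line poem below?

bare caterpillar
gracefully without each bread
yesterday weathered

5

The first line: bare(1) + caterpillar(4) = 5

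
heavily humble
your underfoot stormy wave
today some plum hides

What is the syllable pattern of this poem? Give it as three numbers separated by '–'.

Line 1: heavily(3) + humble(2) = 5
Line 2: your(1) + underfoot(3) + stormy(2) + wave(1) = 7
Line 3: today(2) + some(1) + plum(1) + hides(1) = 5

5–7–5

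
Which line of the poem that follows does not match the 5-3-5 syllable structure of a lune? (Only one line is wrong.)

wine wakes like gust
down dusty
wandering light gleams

The first line

Line 1: wine(1) + wakes(1) + like(1) + gust(1) = 4 (expected 5)
Line 2: down(1) + dusty(2) = 3 ✓
Line 3: wandering(3) + light(1) + gleams(1) = 5 ✓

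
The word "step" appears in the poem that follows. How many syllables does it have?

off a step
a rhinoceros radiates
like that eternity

1

"step" has 1 syllable.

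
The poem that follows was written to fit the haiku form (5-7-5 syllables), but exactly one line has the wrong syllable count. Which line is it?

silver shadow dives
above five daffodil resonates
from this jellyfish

Line 1: "silver shadow dives": 2+2+1 = 5 ✓
Line 2: "above five daffodil resonates": 2+1+3+3 = 9 (expected 7)
Line 3: "from this jellyfish": 1+1+3 = 5 ✓

The second line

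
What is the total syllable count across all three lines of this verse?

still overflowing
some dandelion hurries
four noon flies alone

17

Line 1: still(1) + overflowing(4) = 5
Line 2: some(1) + dandelion(4) + hurries(2) = 7
Line 3: four(1) + noon(1) + flies(1) + alone(2) = 5
Total: 5 + 7 + 5 = 17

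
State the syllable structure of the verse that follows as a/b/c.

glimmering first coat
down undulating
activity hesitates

5/5/7

Line 1: glimmering(3) + first(1) + coat(1) = 5
Line 2: down(1) + undulating(4) = 5
Line 3: activity(4) + hesitates(3) = 7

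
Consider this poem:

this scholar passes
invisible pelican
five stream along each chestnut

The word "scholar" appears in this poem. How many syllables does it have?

2

"scholar" has 2 syllables.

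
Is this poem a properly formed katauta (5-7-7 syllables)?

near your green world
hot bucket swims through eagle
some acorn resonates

No

Line 1: "near your green world": 1+1+1+1 = 4 (expected 5)
Line 2: "hot bucket swims through eagle": 1+2+1+1+2 = 7 ✓
Line 3: "some acorn resonates": 1+2+3 = 6 (expected 7)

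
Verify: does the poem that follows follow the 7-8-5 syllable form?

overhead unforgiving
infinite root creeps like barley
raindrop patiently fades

Line 1: overhead(3) + unforgiving(4) = 7 ✓
Line 2: infinite(3) + root(1) + creeps(1) + like(1) + barley(2) = 8 ✓
Line 3: raindrop(2) + patiently(3) + fades(1) = 6 (expected 5)

No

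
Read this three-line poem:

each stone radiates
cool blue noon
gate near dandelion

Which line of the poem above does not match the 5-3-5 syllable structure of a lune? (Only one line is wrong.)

Line 3

Line 1: each(1) + stone(1) + radiates(3) = 5 ✓
Line 2: cool(1) + blue(1) + noon(1) = 3 ✓
Line 3: gate(1) + near(1) + dandelion(4) = 6 (expected 5)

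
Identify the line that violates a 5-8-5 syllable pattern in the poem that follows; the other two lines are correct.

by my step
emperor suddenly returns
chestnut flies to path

Line 1: "by my step": 1+1+1 = 3 (expected 5)
Line 2: "emperor suddenly returns": 3+3+2 = 8 ✓
Line 3: "chestnut flies to path": 2+1+1+1 = 5 ✓

Line 1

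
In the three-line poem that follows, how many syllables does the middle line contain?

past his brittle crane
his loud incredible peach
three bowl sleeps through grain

The middle line: his (1), loud (1), incredible (4), peach (1) → 7

7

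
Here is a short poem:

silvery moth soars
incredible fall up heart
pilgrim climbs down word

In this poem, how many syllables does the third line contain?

The third line: "pilgrim climbs down word": 2+1+1+1 = 5

5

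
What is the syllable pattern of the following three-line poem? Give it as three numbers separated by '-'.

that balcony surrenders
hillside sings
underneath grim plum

7-3-5

Line 1: that(1) + balcony(3) + surrenders(3) = 7
Line 2: hillside(2) + sings(1) = 3
Line 3: underneath(3) + grim(1) + plum(1) = 5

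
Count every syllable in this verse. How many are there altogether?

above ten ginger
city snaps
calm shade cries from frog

13

Line 1: above(2) + ten(1) + ginger(2) = 5
Line 2: city(2) + snaps(1) = 3
Line 3: calm(1) + shade(1) + cries(1) + from(1) + frog(1) = 5
Total: 5 + 3 + 5 = 13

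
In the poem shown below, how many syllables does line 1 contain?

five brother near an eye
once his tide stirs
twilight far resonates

Line 1: five(1) + brother(2) + near(1) + an(1) + eye(1) = 6

6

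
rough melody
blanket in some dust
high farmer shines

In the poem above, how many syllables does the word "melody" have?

3

"melody" has 3 syllables.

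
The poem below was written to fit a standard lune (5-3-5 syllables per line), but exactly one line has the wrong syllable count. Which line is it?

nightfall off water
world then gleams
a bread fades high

Line 3

Line 1: "nightfall off water": 2+1+2 = 5 ✓
Line 2: "world then gleams": 1+1+1 = 3 ✓
Line 3: "a bread fades high": 1+1+1+1 = 4 (expected 5)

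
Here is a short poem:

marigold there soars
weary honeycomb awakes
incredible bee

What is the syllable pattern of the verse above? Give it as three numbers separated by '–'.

5–7–5

Line 1: marigold (3), there (1), soars (1) → 5
Line 2: weary (2), honeycomb (3), awakes (2) → 7
Line 3: incredible (4), bee (1) → 5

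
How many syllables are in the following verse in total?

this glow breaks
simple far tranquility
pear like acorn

14

Line 1: this(1) + glow(1) + breaks(1) = 3
Line 2: simple(2) + far(1) + tranquility(4) = 7
Line 3: pear(1) + like(1) + acorn(2) = 4
Total: 3 + 7 + 4 = 14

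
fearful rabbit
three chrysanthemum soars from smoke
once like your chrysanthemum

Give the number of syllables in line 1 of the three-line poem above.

4

Line 1: fearful (2), rabbit (2) → 4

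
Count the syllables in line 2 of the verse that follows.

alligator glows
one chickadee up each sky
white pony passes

Line 2: one (1), chickadee (3), up (1), each (1), sky (1) → 7

7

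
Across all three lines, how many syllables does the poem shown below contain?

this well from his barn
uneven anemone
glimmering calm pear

17

Line 1: this (1), well (1), from (1), his (1), barn (1) → 5
Line 2: uneven (3), anemone (4) → 7
Line 3: glimmering (3), calm (1), pear (1) → 5
Total: 5 + 7 + 5 = 17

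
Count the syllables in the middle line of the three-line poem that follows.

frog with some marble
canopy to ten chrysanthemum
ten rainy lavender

The middle line: "canopy to ten chrysanthemum": 3+1+1+4 = 9

9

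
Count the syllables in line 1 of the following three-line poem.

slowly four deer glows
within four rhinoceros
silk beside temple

5

Line 1: "slowly four deer glows": 2+1+1+1 = 5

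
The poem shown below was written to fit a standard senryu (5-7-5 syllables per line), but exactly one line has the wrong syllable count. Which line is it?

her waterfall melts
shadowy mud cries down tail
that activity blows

The third line

Line 1: her(1) + waterfall(3) + melts(1) = 5 ✓
Line 2: shadowy(3) + mud(1) + cries(1) + down(1) + tail(1) = 7 ✓
Line 3: that(1) + activity(4) + blows(1) = 6 (expected 5)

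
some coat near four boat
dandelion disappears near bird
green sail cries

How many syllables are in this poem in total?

17

Line 1: some(1) + coat(1) + near(1) + four(1) + boat(1) = 5
Line 2: dandelion(4) + disappears(3) + near(1) + bird(1) = 9
Line 3: green(1) + sail(1) + cries(1) = 3
Total: 5 + 9 + 3 = 17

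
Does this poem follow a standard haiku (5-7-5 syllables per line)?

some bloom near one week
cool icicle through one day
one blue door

No

Line 1: "some bloom near one week": 1+1+1+1+1 = 5 ✓
Line 2: "cool icicle through one day": 1+3+1+1+1 = 7 ✓
Line 3: "one blue door": 1+1+1 = 3 (expected 5)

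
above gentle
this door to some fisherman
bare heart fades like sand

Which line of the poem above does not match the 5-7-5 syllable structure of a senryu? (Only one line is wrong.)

The first line

Line 1: above(2) + gentle(2) = 4 (expected 5)
Line 2: this(1) + door(1) + to(1) + some(1) + fisherman(3) = 7 ✓
Line 3: bare(1) + heart(1) + fades(1) + like(1) + sand(1) = 5 ✓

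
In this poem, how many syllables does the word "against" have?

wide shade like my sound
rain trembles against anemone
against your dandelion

2

"against" has 2 syllables.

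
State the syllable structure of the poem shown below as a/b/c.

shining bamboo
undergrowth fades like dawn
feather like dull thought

4/6/5

Line 1: shining (2), bamboo (2) → 4
Line 2: undergrowth (3), fades (1), like (1), dawn (1) → 6
Line 3: feather (2), like (1), dull (1), thought (1) → 5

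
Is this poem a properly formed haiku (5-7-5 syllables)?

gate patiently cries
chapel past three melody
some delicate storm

Yes

Line 1: gate(1) + patiently(3) + cries(1) = 5 ✓
Line 2: chapel(2) + past(1) + three(1) + melody(3) = 7 ✓
Line 3: some(1) + delicate(3) + storm(1) = 5 ✓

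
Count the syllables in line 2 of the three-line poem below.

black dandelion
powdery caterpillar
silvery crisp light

7

Line 2: powdery(3) + caterpillar(4) = 7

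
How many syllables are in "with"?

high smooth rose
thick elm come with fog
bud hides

"with" has 1 syllable.

1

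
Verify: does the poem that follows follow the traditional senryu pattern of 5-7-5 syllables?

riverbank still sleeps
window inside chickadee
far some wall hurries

Line 1: riverbank(3) + still(1) + sleeps(1) = 5 ✓
Line 2: window(2) + inside(2) + chickadee(3) = 7 ✓
Line 3: far(1) + some(1) + wall(1) + hurries(2) = 5 ✓

Yes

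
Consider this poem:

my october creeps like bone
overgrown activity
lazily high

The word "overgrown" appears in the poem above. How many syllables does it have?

3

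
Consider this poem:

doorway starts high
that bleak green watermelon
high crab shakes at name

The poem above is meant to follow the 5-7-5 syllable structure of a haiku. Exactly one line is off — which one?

The first line

Line 1: doorway(2) + starts(1) + high(1) = 4 (expected 5)
Line 2: that(1) + bleak(1) + green(1) + watermelon(4) = 7 ✓
Line 3: high(1) + crab(1) + shakes(1) + at(1) + name(1) = 5 ✓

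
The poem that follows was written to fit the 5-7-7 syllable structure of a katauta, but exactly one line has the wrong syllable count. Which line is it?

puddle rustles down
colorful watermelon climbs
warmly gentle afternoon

Line 1: puddle(2) + rustles(2) + down(1) = 5 ✓
Line 2: colorful(3) + watermelon(4) + climbs(1) = 8 (expected 7)
Line 3: warmly(2) + gentle(2) + afternoon(3) = 7 ✓

Line 2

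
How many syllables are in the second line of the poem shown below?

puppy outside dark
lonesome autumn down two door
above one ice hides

7

The second line: lonesome(2) + autumn(2) + down(1) + two(1) + door(1) = 7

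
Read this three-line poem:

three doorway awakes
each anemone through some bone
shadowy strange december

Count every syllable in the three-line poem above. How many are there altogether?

Line 1: three(1) + doorway(2) + awakes(2) = 5
Line 2: each(1) + anemone(4) + through(1) + some(1) + bone(1) = 8
Line 3: shadowy(3) + strange(1) + december(3) = 7
Total: 5 + 8 + 7 = 20

20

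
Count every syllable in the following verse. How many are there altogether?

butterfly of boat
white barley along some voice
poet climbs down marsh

Line 1: butterfly(3) + of(1) + boat(1) = 5
Line 2: white(1) + barley(2) + along(2) + some(1) + voice(1) = 7
Line 3: poet(2) + climbs(1) + down(1) + marsh(1) = 5
Total: 5 + 7 + 5 = 17

17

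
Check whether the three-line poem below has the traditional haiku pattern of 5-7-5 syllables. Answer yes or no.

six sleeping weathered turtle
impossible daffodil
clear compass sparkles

No

Line 1: "six sleeping weathered turtle": 1+2+2+2 = 7 (expected 5)
Line 2: "impossible daffodil": 4+3 = 7 ✓
Line 3: "clear compass sparkles": 1+2+2 = 5 ✓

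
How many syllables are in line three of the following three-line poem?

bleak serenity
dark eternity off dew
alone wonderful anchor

7

Line three: "alone wonderful anchor": 2+3+2 = 7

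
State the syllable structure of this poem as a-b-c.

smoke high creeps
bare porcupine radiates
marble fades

Line 1: "smoke high creeps": 1+1+1 = 3
Line 2: "bare porcupine radiates": 1+3+3 = 7
Line 3: "marble fades": 2+1 = 3

3-7-3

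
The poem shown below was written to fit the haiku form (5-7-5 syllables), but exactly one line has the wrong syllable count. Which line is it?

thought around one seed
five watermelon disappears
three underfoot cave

Line 2

Line 1: "thought around one seed": 1+2+1+1 = 5 ✓
Line 2: "five watermelon disappears": 1+4+3 = 8 (expected 7)
Line 3: "three underfoot cave": 1+3+1 = 5 ✓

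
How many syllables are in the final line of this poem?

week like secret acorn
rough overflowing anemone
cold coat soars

The final line: cold(1) + coat(1) + soars(1) = 3

3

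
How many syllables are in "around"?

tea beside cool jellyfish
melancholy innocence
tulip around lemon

2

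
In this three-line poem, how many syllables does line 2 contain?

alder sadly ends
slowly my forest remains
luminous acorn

7

Line 2: slowly (2), my (1), forest (2), remains (2) → 7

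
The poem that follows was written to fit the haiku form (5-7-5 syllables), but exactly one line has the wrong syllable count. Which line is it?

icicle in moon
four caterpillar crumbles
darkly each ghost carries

The third line

Line 1: "icicle in moon": 3+1+1 = 5 ✓
Line 2: "four caterpillar crumbles": 1+4+2 = 7 ✓
Line 3: "darkly each ghost carries": 2+1+1+2 = 6 (expected 5)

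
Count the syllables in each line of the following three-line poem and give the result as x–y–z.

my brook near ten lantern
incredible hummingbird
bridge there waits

Line 1: my (1), brook (1), near (1), ten (1), lantern (2) → 6
Line 2: incredible (4), hummingbird (3) → 7
Line 3: bridge (1), there (1), waits (1) → 3

6–7–3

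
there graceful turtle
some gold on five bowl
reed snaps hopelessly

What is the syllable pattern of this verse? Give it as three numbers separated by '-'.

5-5-5

Line 1: there (1), graceful (2), turtle (2) → 5
Line 2: some (1), gold (1), on (1), five (1), bowl (1) → 5
Line 3: reed (1), snaps (1), hopelessly (3) → 5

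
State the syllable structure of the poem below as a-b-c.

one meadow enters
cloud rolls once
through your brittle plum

5-3-5

Line 1: one (1), meadow (2), enters (2) → 5
Line 2: cloud (1), rolls (1), once (1) → 3
Line 3: through (1), your (1), brittle (2), plum (1) → 5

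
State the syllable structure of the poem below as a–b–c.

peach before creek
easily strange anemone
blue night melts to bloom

Line 1: peach (1), before (2), creek (1) → 4
Line 2: easily (3), strange (1), anemone (4) → 8
Line 3: blue (1), night (1), melts (1), to (1), bloom (1) → 5

4–8–5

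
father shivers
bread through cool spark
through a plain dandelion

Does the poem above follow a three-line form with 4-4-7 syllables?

Line 1: father(2) + shivers(2) = 4 ✓
Line 2: bread(1) + through(1) + cool(1) + spark(1) = 4 ✓
Line 3: through(1) + a(1) + plain(1) + dandelion(4) = 7 ✓

Yes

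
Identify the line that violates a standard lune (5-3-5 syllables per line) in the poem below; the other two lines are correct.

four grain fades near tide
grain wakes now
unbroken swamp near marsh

Line 1: four(1) + grain(1) + fades(1) + near(1) + tide(1) = 5 ✓
Line 2: grain(1) + wakes(1) + now(1) = 3 ✓
Line 3: unbroken(3) + swamp(1) + near(1) + marsh(1) = 6 (expected 5)

The third line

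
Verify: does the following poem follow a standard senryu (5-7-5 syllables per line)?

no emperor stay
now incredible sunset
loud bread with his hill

Line 1: "no emperor stay": 1+3+1 = 5 ✓
Line 2: "now incredible sunset": 1+4+2 = 7 ✓
Line 3: "loud bread with his hill": 1+1+1+1+1 = 5 ✓

Yes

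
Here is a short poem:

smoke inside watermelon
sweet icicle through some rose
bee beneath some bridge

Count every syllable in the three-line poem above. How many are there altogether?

Line 1: "smoke inside watermelon": 1+2+4 = 7
Line 2: "sweet icicle through some rose": 1+3+1+1+1 = 7
Line 3: "bee beneath some bridge": 1+2+1+1 = 5
Total: 7 + 7 + 5 = 19

19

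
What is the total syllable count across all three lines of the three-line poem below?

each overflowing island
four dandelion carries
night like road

17

Line 1: "each overflowing island": 1+4+2 = 7
Line 2: "four dandelion carries": 1+4+2 = 7
Line 3: "night like road": 1+1+1 = 3
Total: 7 + 7 + 3 = 17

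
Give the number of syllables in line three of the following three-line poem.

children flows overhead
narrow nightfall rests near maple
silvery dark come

5

Line three: silvery (3), dark (1), come (1) → 5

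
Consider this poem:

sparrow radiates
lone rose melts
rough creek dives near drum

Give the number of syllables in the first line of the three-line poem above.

The first line: sparrow (2), radiates (3) → 5

5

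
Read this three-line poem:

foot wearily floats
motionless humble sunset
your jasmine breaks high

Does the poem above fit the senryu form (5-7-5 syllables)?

Line 1: foot (1), wearily (3), floats (1) → 5 ✓
Line 2: motionless (3), humble (2), sunset (2) → 7 ✓
Line 3: your (1), jasmine (2), breaks (1), high (1) → 5 ✓

Yes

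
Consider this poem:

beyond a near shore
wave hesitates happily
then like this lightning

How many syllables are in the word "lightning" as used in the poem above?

"lightning" has 2 syllables.

2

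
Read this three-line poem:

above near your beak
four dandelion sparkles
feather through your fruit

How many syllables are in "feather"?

"feather" has 2 syllables.

2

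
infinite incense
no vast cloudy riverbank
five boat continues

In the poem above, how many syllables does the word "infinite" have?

3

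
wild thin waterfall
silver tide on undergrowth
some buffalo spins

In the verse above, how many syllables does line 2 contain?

7

Line 2: silver (2), tide (1), on (1), undergrowth (3) → 7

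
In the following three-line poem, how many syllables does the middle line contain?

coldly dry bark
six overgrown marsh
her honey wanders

5

The middle line: six(1) + overgrown(3) + marsh(1) = 5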